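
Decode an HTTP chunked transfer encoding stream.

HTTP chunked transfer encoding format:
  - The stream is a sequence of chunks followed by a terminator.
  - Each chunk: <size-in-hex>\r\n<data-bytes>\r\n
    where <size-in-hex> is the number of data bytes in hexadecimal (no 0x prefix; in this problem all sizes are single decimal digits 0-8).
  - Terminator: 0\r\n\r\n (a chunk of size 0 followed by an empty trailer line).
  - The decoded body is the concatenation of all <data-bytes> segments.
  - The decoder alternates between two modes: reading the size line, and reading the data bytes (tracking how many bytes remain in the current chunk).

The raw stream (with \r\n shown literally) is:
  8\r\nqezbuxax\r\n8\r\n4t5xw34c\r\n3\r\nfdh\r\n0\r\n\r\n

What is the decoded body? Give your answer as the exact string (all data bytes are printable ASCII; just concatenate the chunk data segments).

Answer: qezbuxax4t5xw34cfdh

Derivation:
Chunk 1: stream[0..1]='8' size=0x8=8, data at stream[3..11]='qezbuxax' -> body[0..8], body so far='qezbuxax'
Chunk 2: stream[13..14]='8' size=0x8=8, data at stream[16..24]='4t5xw34c' -> body[8..16], body so far='qezbuxax4t5xw34c'
Chunk 3: stream[26..27]='3' size=0x3=3, data at stream[29..32]='fdh' -> body[16..19], body so far='qezbuxax4t5xw34cfdh'
Chunk 4: stream[34..35]='0' size=0 (terminator). Final body='qezbuxax4t5xw34cfdh' (19 bytes)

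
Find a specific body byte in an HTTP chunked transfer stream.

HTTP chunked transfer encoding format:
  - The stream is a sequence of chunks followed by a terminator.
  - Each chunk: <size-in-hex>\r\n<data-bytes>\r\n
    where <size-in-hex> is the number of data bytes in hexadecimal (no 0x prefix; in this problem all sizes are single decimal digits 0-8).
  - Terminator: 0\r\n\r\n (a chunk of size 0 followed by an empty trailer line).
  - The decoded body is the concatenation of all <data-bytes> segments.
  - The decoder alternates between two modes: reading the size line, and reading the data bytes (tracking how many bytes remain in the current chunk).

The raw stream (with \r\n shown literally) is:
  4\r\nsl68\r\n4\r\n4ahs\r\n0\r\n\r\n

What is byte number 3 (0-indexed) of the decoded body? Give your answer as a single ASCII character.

Answer: 8

Derivation:
Chunk 1: stream[0..1]='4' size=0x4=4, data at stream[3..7]='sl68' -> body[0..4], body so far='sl68'
Chunk 2: stream[9..10]='4' size=0x4=4, data at stream[12..16]='4ahs' -> body[4..8], body so far='sl684ahs'
Chunk 3: stream[18..19]='0' size=0 (terminator). Final body='sl684ahs' (8 bytes)
Body byte 3 = '8'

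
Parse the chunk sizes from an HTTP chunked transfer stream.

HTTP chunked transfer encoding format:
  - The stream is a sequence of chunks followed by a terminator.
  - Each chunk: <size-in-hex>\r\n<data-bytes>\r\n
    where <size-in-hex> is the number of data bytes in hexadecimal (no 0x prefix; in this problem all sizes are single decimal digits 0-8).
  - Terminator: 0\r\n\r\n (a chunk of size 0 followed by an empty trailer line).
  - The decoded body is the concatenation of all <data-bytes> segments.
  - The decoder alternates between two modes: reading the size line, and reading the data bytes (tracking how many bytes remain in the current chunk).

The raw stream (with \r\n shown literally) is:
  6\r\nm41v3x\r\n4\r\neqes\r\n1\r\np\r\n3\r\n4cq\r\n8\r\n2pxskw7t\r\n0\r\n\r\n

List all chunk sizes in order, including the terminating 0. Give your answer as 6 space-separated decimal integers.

Answer: 6 4 1 3 8 0

Derivation:
Chunk 1: stream[0..1]='6' size=0x6=6, data at stream[3..9]='m41v3x' -> body[0..6], body so far='m41v3x'
Chunk 2: stream[11..12]='4' size=0x4=4, data at stream[14..18]='eqes' -> body[6..10], body so far='m41v3xeqes'
Chunk 3: stream[20..21]='1' size=0x1=1, data at stream[23..24]='p' -> body[10..11], body so far='m41v3xeqesp'
Chunk 4: stream[26..27]='3' size=0x3=3, data at stream[29..32]='4cq' -> body[11..14], body so far='m41v3xeqesp4cq'
Chunk 5: stream[34..35]='8' size=0x8=8, data at stream[37..45]='2pxskw7t' -> body[14..22], body so far='m41v3xeqesp4cq2pxskw7t'
Chunk 6: stream[47..48]='0' size=0 (terminator). Final body='m41v3xeqesp4cq2pxskw7t' (22 bytes)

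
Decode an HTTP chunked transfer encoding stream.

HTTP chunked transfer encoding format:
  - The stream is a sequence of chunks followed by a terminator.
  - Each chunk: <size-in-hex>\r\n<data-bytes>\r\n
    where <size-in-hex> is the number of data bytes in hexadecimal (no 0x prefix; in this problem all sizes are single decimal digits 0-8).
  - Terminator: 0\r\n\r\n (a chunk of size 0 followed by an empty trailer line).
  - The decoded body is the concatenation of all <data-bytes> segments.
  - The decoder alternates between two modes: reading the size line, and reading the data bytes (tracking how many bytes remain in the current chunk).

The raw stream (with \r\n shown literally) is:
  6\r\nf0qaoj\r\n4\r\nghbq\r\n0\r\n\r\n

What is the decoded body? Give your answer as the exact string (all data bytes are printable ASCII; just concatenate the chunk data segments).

Chunk 1: stream[0..1]='6' size=0x6=6, data at stream[3..9]='f0qaoj' -> body[0..6], body so far='f0qaoj'
Chunk 2: stream[11..12]='4' size=0x4=4, data at stream[14..18]='ghbq' -> body[6..10], body so far='f0qaojghbq'
Chunk 3: stream[20..21]='0' size=0 (terminator). Final body='f0qaojghbq' (10 bytes)

Answer: f0qaojghbq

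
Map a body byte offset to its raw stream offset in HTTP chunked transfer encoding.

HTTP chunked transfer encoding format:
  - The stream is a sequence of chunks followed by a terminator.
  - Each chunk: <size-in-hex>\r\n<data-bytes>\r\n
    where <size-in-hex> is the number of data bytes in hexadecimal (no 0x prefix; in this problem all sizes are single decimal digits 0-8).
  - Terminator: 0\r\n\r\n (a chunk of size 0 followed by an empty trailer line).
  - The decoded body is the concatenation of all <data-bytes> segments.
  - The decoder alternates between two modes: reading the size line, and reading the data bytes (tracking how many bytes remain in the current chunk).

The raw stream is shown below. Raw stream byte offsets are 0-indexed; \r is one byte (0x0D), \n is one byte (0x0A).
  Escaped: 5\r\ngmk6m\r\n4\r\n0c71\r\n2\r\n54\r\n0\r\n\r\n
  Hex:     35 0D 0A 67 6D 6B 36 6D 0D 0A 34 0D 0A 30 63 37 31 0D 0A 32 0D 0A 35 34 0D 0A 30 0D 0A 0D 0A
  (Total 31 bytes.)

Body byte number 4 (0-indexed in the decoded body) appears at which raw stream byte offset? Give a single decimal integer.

Answer: 7

Derivation:
Chunk 1: stream[0..1]='5' size=0x5=5, data at stream[3..8]='gmk6m' -> body[0..5], body so far='gmk6m'
Chunk 2: stream[10..11]='4' size=0x4=4, data at stream[13..17]='0c71' -> body[5..9], body so far='gmk6m0c71'
Chunk 3: stream[19..20]='2' size=0x2=2, data at stream[22..24]='54' -> body[9..11], body so far='gmk6m0c7154'
Chunk 4: stream[26..27]='0' size=0 (terminator). Final body='gmk6m0c7154' (11 bytes)
Body byte 4 at stream offset 7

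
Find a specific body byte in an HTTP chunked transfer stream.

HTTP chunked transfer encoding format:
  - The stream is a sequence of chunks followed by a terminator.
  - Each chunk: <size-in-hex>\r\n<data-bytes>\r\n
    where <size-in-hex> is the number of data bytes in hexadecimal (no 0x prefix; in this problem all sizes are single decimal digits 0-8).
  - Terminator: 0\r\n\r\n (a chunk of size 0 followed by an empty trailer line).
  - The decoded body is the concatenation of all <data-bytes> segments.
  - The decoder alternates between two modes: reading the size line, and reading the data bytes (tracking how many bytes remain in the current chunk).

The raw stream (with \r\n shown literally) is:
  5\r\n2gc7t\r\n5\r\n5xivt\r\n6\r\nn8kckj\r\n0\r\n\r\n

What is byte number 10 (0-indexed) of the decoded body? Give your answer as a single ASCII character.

Chunk 1: stream[0..1]='5' size=0x5=5, data at stream[3..8]='2gc7t' -> body[0..5], body so far='2gc7t'
Chunk 2: stream[10..11]='5' size=0x5=5, data at stream[13..18]='5xivt' -> body[5..10], body so far='2gc7t5xivt'
Chunk 3: stream[20..21]='6' size=0x6=6, data at stream[23..29]='n8kckj' -> body[10..16], body so far='2gc7t5xivtn8kckj'
Chunk 4: stream[31..32]='0' size=0 (terminator). Final body='2gc7t5xivtn8kckj' (16 bytes)
Body byte 10 = 'n'

Answer: n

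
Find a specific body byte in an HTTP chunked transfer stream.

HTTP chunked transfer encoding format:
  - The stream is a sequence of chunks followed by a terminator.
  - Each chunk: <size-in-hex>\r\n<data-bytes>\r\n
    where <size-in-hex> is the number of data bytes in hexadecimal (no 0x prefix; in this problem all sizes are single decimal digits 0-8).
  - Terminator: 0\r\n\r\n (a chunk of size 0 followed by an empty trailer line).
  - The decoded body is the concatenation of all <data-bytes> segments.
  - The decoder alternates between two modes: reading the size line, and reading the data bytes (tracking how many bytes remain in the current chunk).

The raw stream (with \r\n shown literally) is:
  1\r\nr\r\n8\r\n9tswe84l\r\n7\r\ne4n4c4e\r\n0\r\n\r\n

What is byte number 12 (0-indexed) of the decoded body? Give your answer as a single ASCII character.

Chunk 1: stream[0..1]='1' size=0x1=1, data at stream[3..4]='r' -> body[0..1], body so far='r'
Chunk 2: stream[6..7]='8' size=0x8=8, data at stream[9..17]='9tswe84l' -> body[1..9], body so far='r9tswe84l'
Chunk 3: stream[19..20]='7' size=0x7=7, data at stream[22..29]='e4n4c4e' -> body[9..16], body so far='r9tswe84le4n4c4e'
Chunk 4: stream[31..32]='0' size=0 (terminator). Final body='r9tswe84le4n4c4e' (16 bytes)
Body byte 12 = '4'

Answer: 4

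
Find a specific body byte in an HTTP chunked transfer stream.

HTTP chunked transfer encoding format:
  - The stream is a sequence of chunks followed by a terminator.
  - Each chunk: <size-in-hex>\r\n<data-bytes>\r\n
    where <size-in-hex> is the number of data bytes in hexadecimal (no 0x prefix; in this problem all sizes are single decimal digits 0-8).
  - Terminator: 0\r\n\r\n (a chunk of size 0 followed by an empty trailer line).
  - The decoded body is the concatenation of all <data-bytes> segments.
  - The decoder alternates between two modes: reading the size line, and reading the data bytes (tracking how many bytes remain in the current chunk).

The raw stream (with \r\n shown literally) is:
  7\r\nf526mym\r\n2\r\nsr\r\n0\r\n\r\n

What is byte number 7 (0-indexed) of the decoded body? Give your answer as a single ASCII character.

Answer: s

Derivation:
Chunk 1: stream[0..1]='7' size=0x7=7, data at stream[3..10]='f526mym' -> body[0..7], body so far='f526mym'
Chunk 2: stream[12..13]='2' size=0x2=2, data at stream[15..17]='sr' -> body[7..9], body so far='f526mymsr'
Chunk 3: stream[19..20]='0' size=0 (terminator). Final body='f526mymsr' (9 bytes)
Body byte 7 = 's'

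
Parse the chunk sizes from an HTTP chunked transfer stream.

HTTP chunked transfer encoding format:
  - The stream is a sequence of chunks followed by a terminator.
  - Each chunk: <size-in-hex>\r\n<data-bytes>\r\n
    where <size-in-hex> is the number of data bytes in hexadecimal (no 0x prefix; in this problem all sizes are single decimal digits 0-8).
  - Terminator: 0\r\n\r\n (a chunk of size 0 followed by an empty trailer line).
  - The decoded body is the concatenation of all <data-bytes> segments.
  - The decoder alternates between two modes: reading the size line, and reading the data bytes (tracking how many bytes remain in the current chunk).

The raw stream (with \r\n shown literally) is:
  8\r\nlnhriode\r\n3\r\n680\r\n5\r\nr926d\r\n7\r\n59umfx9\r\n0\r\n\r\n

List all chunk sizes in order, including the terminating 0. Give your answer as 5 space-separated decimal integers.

Answer: 8 3 5 7 0

Derivation:
Chunk 1: stream[0..1]='8' size=0x8=8, data at stream[3..11]='lnhriode' -> body[0..8], body so far='lnhriode'
Chunk 2: stream[13..14]='3' size=0x3=3, data at stream[16..19]='680' -> body[8..11], body so far='lnhriode680'
Chunk 3: stream[21..22]='5' size=0x5=5, data at stream[24..29]='r926d' -> body[11..16], body so far='lnhriode680r926d'
Chunk 4: stream[31..32]='7' size=0x7=7, data at stream[34..41]='59umfx9' -> body[16..23], body so far='lnhriode680r926d59umfx9'
Chunk 5: stream[43..44]='0' size=0 (terminator). Final body='lnhriode680r926d59umfx9' (23 bytes)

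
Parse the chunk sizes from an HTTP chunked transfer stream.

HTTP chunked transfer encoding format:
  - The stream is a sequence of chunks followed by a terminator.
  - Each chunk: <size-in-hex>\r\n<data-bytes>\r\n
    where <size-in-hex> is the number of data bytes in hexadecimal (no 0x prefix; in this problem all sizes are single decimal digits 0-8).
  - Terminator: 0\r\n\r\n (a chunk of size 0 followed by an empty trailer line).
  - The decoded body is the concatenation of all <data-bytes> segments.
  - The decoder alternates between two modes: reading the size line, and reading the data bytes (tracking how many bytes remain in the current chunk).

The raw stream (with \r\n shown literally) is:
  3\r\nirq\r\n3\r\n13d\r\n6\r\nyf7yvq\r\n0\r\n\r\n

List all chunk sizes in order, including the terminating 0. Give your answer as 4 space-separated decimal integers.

Chunk 1: stream[0..1]='3' size=0x3=3, data at stream[3..6]='irq' -> body[0..3], body so far='irq'
Chunk 2: stream[8..9]='3' size=0x3=3, data at stream[11..14]='13d' -> body[3..6], body so far='irq13d'
Chunk 3: stream[16..17]='6' size=0x6=6, data at stream[19..25]='yf7yvq' -> body[6..12], body so far='irq13dyf7yvq'
Chunk 4: stream[27..28]='0' size=0 (terminator). Final body='irq13dyf7yvq' (12 bytes)

Answer: 3 3 6 0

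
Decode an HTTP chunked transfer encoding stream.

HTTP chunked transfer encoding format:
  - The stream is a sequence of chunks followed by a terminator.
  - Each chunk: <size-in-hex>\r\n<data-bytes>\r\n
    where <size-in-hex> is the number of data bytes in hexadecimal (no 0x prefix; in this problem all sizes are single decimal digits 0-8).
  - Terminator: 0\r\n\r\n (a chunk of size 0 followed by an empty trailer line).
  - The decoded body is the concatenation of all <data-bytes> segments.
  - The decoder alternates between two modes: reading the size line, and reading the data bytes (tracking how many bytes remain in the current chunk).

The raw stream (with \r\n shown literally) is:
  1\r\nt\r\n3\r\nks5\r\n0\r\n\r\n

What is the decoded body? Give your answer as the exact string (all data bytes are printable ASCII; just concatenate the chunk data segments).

Chunk 1: stream[0..1]='1' size=0x1=1, data at stream[3..4]='t' -> body[0..1], body so far='t'
Chunk 2: stream[6..7]='3' size=0x3=3, data at stream[9..12]='ks5' -> body[1..4], body so far='tks5'
Chunk 3: stream[14..15]='0' size=0 (terminator). Final body='tks5' (4 bytes)

Answer: tks5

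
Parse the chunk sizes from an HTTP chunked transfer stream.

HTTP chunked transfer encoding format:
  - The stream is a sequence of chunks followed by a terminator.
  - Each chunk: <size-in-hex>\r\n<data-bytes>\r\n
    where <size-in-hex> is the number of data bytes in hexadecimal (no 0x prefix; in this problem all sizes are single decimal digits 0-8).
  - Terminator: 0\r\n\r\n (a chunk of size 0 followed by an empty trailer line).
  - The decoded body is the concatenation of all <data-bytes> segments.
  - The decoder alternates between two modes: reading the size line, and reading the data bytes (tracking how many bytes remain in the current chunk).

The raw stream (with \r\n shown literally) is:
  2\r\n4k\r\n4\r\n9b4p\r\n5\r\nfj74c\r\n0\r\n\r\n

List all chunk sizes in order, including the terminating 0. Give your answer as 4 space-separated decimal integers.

Answer: 2 4 5 0

Derivation:
Chunk 1: stream[0..1]='2' size=0x2=2, data at stream[3..5]='4k' -> body[0..2], body so far='4k'
Chunk 2: stream[7..8]='4' size=0x4=4, data at stream[10..14]='9b4p' -> body[2..6], body so far='4k9b4p'
Chunk 3: stream[16..17]='5' size=0x5=5, data at stream[19..24]='fj74c' -> body[6..11], body so far='4k9b4pfj74c'
Chunk 4: stream[26..27]='0' size=0 (terminator). Final body='4k9b4pfj74c' (11 bytes)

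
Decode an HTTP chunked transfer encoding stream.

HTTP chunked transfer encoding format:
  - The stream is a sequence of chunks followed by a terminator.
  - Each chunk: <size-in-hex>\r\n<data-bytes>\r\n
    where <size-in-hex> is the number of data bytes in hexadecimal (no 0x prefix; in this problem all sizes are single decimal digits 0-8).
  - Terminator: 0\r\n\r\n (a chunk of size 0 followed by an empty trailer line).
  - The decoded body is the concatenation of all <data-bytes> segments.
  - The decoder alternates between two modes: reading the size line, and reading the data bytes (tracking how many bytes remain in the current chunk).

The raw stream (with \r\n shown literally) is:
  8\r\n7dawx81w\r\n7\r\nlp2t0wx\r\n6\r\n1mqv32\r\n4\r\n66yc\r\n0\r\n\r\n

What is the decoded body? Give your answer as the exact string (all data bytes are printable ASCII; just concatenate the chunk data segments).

Chunk 1: stream[0..1]='8' size=0x8=8, data at stream[3..11]='7dawx81w' -> body[0..8], body so far='7dawx81w'
Chunk 2: stream[13..14]='7' size=0x7=7, data at stream[16..23]='lp2t0wx' -> body[8..15], body so far='7dawx81wlp2t0wx'
Chunk 3: stream[25..26]='6' size=0x6=6, data at stream[28..34]='1mqv32' -> body[15..21], body so far='7dawx81wlp2t0wx1mqv32'
Chunk 4: stream[36..37]='4' size=0x4=4, data at stream[39..43]='66yc' -> body[21..25], body so far='7dawx81wlp2t0wx1mqv3266yc'
Chunk 5: stream[45..46]='0' size=0 (terminator). Final body='7dawx81wlp2t0wx1mqv3266yc' (25 bytes)

Answer: 7dawx81wlp2t0wx1mqv3266yc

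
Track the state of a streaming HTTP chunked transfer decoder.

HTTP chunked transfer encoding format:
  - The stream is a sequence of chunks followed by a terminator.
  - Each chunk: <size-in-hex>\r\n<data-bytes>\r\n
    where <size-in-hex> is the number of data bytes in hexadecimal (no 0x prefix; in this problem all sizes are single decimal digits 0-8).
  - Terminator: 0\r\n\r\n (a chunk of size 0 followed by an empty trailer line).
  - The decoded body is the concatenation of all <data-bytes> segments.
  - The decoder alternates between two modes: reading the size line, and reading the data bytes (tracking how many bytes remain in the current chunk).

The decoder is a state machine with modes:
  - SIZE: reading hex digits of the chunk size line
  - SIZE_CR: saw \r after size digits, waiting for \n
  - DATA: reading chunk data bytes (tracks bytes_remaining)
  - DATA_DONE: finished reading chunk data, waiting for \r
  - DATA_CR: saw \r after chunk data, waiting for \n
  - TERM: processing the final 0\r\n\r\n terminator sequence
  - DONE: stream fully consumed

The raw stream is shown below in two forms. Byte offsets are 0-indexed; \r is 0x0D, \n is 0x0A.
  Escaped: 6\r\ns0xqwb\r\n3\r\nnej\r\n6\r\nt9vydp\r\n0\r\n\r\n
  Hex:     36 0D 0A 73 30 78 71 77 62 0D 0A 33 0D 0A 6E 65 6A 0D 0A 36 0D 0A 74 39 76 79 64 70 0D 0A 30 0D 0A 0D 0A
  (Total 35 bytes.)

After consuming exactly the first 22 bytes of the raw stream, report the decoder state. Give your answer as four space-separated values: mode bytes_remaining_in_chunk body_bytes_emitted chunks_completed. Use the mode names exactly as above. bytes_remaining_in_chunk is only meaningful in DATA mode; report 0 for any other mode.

Answer: DATA 6 9 2

Derivation:
Byte 0 = '6': mode=SIZE remaining=0 emitted=0 chunks_done=0
Byte 1 = 0x0D: mode=SIZE_CR remaining=0 emitted=0 chunks_done=0
Byte 2 = 0x0A: mode=DATA remaining=6 emitted=0 chunks_done=0
Byte 3 = 's': mode=DATA remaining=5 emitted=1 chunks_done=0
Byte 4 = '0': mode=DATA remaining=4 emitted=2 chunks_done=0
Byte 5 = 'x': mode=DATA remaining=3 emitted=3 chunks_done=0
Byte 6 = 'q': mode=DATA remaining=2 emitted=4 chunks_done=0
Byte 7 = 'w': mode=DATA remaining=1 emitted=5 chunks_done=0
Byte 8 = 'b': mode=DATA_DONE remaining=0 emitted=6 chunks_done=0
Byte 9 = 0x0D: mode=DATA_CR remaining=0 emitted=6 chunks_done=0
Byte 10 = 0x0A: mode=SIZE remaining=0 emitted=6 chunks_done=1
Byte 11 = '3': mode=SIZE remaining=0 emitted=6 chunks_done=1
Byte 12 = 0x0D: mode=SIZE_CR remaining=0 emitted=6 chunks_done=1
Byte 13 = 0x0A: mode=DATA remaining=3 emitted=6 chunks_done=1
Byte 14 = 'n': mode=DATA remaining=2 emitted=7 chunks_done=1
Byte 15 = 'e': mode=DATA remaining=1 emitted=8 chunks_done=1
Byte 16 = 'j': mode=DATA_DONE remaining=0 emitted=9 chunks_done=1
Byte 17 = 0x0D: mode=DATA_CR remaining=0 emitted=9 chunks_done=1
Byte 18 = 0x0A: mode=SIZE remaining=0 emitted=9 chunks_done=2
Byte 19 = '6': mode=SIZE remaining=0 emitted=9 chunks_done=2
Byte 20 = 0x0D: mode=SIZE_CR remaining=0 emitted=9 chunks_done=2
Byte 21 = 0x0A: mode=DATA remaining=6 emitted=9 chunks_done=2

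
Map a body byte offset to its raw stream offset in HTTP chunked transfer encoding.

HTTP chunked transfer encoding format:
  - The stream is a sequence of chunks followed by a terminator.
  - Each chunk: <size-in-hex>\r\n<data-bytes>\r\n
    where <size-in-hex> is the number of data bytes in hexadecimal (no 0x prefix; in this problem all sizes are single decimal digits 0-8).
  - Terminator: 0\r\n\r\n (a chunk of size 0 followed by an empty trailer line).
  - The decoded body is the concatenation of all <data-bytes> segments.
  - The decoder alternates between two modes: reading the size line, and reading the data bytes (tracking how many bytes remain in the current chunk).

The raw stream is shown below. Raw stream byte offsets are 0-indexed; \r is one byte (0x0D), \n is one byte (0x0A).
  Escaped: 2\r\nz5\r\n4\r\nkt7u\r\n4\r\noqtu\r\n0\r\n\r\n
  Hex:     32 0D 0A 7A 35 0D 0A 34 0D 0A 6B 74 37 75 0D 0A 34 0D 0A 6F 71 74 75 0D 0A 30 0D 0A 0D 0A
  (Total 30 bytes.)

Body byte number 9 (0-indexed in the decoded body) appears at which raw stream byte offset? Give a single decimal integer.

Chunk 1: stream[0..1]='2' size=0x2=2, data at stream[3..5]='z5' -> body[0..2], body so far='z5'
Chunk 2: stream[7..8]='4' size=0x4=4, data at stream[10..14]='kt7u' -> body[2..6], body so far='z5kt7u'
Chunk 3: stream[16..17]='4' size=0x4=4, data at stream[19..23]='oqtu' -> body[6..10], body so far='z5kt7uoqtu'
Chunk 4: stream[25..26]='0' size=0 (terminator). Final body='z5kt7uoqtu' (10 bytes)
Body byte 9 at stream offset 22

Answer: 22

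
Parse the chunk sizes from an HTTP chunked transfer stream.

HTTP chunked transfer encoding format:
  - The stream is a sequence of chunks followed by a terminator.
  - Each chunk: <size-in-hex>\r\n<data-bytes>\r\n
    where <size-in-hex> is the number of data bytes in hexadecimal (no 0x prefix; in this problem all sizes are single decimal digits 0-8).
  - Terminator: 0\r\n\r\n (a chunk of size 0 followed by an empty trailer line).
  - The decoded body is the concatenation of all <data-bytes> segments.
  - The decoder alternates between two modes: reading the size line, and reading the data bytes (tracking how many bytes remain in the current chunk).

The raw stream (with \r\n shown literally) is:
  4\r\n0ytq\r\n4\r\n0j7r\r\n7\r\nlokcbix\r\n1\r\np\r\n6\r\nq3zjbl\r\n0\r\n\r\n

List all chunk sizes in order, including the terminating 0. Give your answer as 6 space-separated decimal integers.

Answer: 4 4 7 1 6 0

Derivation:
Chunk 1: stream[0..1]='4' size=0x4=4, data at stream[3..7]='0ytq' -> body[0..4], body so far='0ytq'
Chunk 2: stream[9..10]='4' size=0x4=4, data at stream[12..16]='0j7r' -> body[4..8], body so far='0ytq0j7r'
Chunk 3: stream[18..19]='7' size=0x7=7, data at stream[21..28]='lokcbix' -> body[8..15], body so far='0ytq0j7rlokcbix'
Chunk 4: stream[30..31]='1' size=0x1=1, data at stream[33..34]='p' -> body[15..16], body so far='0ytq0j7rlokcbixp'
Chunk 5: stream[36..37]='6' size=0x6=6, data at stream[39..45]='q3zjbl' -> body[16..22], body so far='0ytq0j7rlokcbixpq3zjbl'
Chunk 6: stream[47..48]='0' size=0 (terminator). Final body='0ytq0j7rlokcbixpq3zjbl' (22 bytes)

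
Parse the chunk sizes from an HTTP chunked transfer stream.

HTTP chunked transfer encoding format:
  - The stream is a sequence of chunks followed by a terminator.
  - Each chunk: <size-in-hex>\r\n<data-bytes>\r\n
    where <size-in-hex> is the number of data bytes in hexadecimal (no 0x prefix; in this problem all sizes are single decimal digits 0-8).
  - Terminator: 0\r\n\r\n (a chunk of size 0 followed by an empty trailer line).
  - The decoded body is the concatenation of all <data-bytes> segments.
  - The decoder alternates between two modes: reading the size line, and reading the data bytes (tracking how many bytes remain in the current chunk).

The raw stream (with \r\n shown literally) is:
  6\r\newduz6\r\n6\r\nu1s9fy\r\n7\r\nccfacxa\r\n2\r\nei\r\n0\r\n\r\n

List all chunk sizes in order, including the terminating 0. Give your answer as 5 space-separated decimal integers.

Chunk 1: stream[0..1]='6' size=0x6=6, data at stream[3..9]='ewduz6' -> body[0..6], body so far='ewduz6'
Chunk 2: stream[11..12]='6' size=0x6=6, data at stream[14..20]='u1s9fy' -> body[6..12], body so far='ewduz6u1s9fy'
Chunk 3: stream[22..23]='7' size=0x7=7, data at stream[25..32]='ccfacxa' -> body[12..19], body so far='ewduz6u1s9fyccfacxa'
Chunk 4: stream[34..35]='2' size=0x2=2, data at stream[37..39]='ei' -> body[19..21], body so far='ewduz6u1s9fyccfacxaei'
Chunk 5: stream[41..42]='0' size=0 (terminator). Final body='ewduz6u1s9fyccfacxaei' (21 bytes)

Answer: 6 6 7 2 0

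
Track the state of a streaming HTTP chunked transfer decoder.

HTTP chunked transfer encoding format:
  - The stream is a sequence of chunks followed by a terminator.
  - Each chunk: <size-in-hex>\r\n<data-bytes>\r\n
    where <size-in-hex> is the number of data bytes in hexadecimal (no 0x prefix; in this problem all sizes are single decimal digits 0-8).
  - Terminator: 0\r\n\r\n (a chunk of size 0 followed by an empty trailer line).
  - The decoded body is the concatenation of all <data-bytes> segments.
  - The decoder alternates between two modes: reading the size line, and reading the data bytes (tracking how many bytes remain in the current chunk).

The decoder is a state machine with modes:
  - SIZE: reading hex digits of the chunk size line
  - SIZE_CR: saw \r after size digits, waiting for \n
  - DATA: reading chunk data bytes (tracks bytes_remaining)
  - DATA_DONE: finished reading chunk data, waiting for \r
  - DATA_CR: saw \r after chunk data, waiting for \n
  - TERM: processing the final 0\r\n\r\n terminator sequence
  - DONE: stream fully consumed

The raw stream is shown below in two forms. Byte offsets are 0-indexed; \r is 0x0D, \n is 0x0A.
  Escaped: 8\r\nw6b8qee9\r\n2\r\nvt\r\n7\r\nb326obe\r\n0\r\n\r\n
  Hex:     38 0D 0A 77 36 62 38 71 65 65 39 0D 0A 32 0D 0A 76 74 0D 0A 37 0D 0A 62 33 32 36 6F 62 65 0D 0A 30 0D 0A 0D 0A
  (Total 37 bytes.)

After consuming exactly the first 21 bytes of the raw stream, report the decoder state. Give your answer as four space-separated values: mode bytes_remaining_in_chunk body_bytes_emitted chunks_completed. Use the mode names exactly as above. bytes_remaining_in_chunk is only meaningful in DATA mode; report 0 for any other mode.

Answer: SIZE 0 10 2

Derivation:
Byte 0 = '8': mode=SIZE remaining=0 emitted=0 chunks_done=0
Byte 1 = 0x0D: mode=SIZE_CR remaining=0 emitted=0 chunks_done=0
Byte 2 = 0x0A: mode=DATA remaining=8 emitted=0 chunks_done=0
Byte 3 = 'w': mode=DATA remaining=7 emitted=1 chunks_done=0
Byte 4 = '6': mode=DATA remaining=6 emitted=2 chunks_done=0
Byte 5 = 'b': mode=DATA remaining=5 emitted=3 chunks_done=0
Byte 6 = '8': mode=DATA remaining=4 emitted=4 chunks_done=0
Byte 7 = 'q': mode=DATA remaining=3 emitted=5 chunks_done=0
Byte 8 = 'e': mode=DATA remaining=2 emitted=6 chunks_done=0
Byte 9 = 'e': mode=DATA remaining=1 emitted=7 chunks_done=0
Byte 10 = '9': mode=DATA_DONE remaining=0 emitted=8 chunks_done=0
Byte 11 = 0x0D: mode=DATA_CR remaining=0 emitted=8 chunks_done=0
Byte 12 = 0x0A: mode=SIZE remaining=0 emitted=8 chunks_done=1
Byte 13 = '2': mode=SIZE remaining=0 emitted=8 chunks_done=1
Byte 14 = 0x0D: mode=SIZE_CR remaining=0 emitted=8 chunks_done=1
Byte 15 = 0x0A: mode=DATA remaining=2 emitted=8 chunks_done=1
Byte 16 = 'v': mode=DATA remaining=1 emitted=9 chunks_done=1
Byte 17 = 't': mode=DATA_DONE remaining=0 emitted=10 chunks_done=1
Byte 18 = 0x0D: mode=DATA_CR remaining=0 emitted=10 chunks_done=1
Byte 19 = 0x0A: mode=SIZE remaining=0 emitted=10 chunks_done=2
Byte 20 = '7': mode=SIZE remaining=0 emitted=10 chunks_done=2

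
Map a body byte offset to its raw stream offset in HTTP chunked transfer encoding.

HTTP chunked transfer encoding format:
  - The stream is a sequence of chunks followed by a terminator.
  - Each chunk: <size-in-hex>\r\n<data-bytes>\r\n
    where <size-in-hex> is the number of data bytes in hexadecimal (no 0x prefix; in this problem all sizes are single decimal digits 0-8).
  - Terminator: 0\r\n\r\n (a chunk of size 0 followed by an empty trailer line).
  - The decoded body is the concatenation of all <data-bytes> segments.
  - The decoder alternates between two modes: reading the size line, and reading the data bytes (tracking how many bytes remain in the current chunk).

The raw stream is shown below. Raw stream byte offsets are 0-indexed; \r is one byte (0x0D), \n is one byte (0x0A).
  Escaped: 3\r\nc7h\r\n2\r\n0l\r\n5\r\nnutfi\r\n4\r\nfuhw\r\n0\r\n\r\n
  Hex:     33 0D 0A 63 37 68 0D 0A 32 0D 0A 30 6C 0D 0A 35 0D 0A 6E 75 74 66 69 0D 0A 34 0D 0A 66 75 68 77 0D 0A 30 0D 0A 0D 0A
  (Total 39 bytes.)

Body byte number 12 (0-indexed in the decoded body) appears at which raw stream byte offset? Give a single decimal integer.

Answer: 30

Derivation:
Chunk 1: stream[0..1]='3' size=0x3=3, data at stream[3..6]='c7h' -> body[0..3], body so far='c7h'
Chunk 2: stream[8..9]='2' size=0x2=2, data at stream[11..13]='0l' -> body[3..5], body so far='c7h0l'
Chunk 3: stream[15..16]='5' size=0x5=5, data at stream[18..23]='nutfi' -> body[5..10], body so far='c7h0lnutfi'
Chunk 4: stream[25..26]='4' size=0x4=4, data at stream[28..32]='fuhw' -> body[10..14], body so far='c7h0lnutfifuhw'
Chunk 5: stream[34..35]='0' size=0 (terminator). Final body='c7h0lnutfifuhw' (14 bytes)
Body byte 12 at stream offset 30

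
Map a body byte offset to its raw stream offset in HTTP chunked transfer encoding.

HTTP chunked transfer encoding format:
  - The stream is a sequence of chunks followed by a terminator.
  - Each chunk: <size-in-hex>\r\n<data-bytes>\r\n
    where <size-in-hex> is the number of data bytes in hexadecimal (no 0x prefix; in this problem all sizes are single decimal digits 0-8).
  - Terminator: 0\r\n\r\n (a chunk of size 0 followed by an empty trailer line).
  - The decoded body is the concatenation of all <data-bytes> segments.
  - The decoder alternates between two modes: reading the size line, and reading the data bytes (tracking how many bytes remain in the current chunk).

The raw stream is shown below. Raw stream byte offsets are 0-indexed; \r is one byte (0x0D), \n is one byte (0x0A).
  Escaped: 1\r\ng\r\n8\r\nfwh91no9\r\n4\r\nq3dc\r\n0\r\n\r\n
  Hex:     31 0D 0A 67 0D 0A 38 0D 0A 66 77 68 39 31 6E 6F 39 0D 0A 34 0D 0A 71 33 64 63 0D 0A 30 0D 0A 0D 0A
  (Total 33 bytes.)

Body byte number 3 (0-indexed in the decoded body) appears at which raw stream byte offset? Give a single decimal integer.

Answer: 11

Derivation:
Chunk 1: stream[0..1]='1' size=0x1=1, data at stream[3..4]='g' -> body[0..1], body so far='g'
Chunk 2: stream[6..7]='8' size=0x8=8, data at stream[9..17]='fwh91no9' -> body[1..9], body so far='gfwh91no9'
Chunk 3: stream[19..20]='4' size=0x4=4, data at stream[22..26]='q3dc' -> body[9..13], body so far='gfwh91no9q3dc'
Chunk 4: stream[28..29]='0' size=0 (terminator). Final body='gfwh91no9q3dc' (13 bytes)
Body byte 3 at stream offset 11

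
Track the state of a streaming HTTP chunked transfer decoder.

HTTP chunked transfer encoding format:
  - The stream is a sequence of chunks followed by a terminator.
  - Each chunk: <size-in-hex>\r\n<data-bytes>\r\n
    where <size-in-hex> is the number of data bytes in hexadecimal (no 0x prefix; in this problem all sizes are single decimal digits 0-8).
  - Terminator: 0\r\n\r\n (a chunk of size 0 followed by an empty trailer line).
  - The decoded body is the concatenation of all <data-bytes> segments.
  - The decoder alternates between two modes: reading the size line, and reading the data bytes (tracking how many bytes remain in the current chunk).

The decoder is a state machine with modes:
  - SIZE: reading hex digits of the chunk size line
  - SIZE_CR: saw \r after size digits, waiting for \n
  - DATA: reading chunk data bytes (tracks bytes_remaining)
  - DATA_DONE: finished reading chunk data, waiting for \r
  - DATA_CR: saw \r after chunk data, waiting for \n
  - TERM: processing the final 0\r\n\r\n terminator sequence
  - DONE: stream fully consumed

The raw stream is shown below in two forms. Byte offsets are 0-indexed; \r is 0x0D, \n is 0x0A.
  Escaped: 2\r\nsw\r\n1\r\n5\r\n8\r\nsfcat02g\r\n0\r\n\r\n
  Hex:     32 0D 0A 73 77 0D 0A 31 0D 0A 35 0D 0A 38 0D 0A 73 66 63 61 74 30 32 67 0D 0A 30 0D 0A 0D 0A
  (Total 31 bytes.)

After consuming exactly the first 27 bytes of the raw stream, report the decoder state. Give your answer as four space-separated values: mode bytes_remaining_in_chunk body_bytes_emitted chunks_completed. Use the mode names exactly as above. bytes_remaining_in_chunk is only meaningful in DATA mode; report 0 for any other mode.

Answer: SIZE 0 11 3

Derivation:
Byte 0 = '2': mode=SIZE remaining=0 emitted=0 chunks_done=0
Byte 1 = 0x0D: mode=SIZE_CR remaining=0 emitted=0 chunks_done=0
Byte 2 = 0x0A: mode=DATA remaining=2 emitted=0 chunks_done=0
Byte 3 = 's': mode=DATA remaining=1 emitted=1 chunks_done=0
Byte 4 = 'w': mode=DATA_DONE remaining=0 emitted=2 chunks_done=0
Byte 5 = 0x0D: mode=DATA_CR remaining=0 emitted=2 chunks_done=0
Byte 6 = 0x0A: mode=SIZE remaining=0 emitted=2 chunks_done=1
Byte 7 = '1': mode=SIZE remaining=0 emitted=2 chunks_done=1
Byte 8 = 0x0D: mode=SIZE_CR remaining=0 emitted=2 chunks_done=1
Byte 9 = 0x0A: mode=DATA remaining=1 emitted=2 chunks_done=1
Byte 10 = '5': mode=DATA_DONE remaining=0 emitted=3 chunks_done=1
Byte 11 = 0x0D: mode=DATA_CR remaining=0 emitted=3 chunks_done=1
Byte 12 = 0x0A: mode=SIZE remaining=0 emitted=3 chunks_done=2
Byte 13 = '8': mode=SIZE remaining=0 emitted=3 chunks_done=2
Byte 14 = 0x0D: mode=SIZE_CR remaining=0 emitted=3 chunks_done=2
Byte 15 = 0x0A: mode=DATA remaining=8 emitted=3 chunks_done=2
Byte 16 = 's': mode=DATA remaining=7 emitted=4 chunks_done=2
Byte 17 = 'f': mode=DATA remaining=6 emitted=5 chunks_done=2
Byte 18 = 'c': mode=DATA remaining=5 emitted=6 chunks_done=2
Byte 19 = 'a': mode=DATA remaining=4 emitted=7 chunks_done=2
Byte 20 = 't': mode=DATA remaining=3 emitted=8 chunks_done=2
Byte 21 = '0': mode=DATA remaining=2 emitted=9 chunks_done=2
Byte 22 = '2': mode=DATA remaining=1 emitted=10 chunks_done=2
Byte 23 = 'g': mode=DATA_DONE remaining=0 emitted=11 chunks_done=2
Byte 24 = 0x0D: mode=DATA_CR remaining=0 emitted=11 chunks_done=2
Byte 25 = 0x0A: mode=SIZE remaining=0 emitted=11 chunks_done=3
Byte 26 = '0': mode=SIZE remaining=0 emitted=11 chunks_done=3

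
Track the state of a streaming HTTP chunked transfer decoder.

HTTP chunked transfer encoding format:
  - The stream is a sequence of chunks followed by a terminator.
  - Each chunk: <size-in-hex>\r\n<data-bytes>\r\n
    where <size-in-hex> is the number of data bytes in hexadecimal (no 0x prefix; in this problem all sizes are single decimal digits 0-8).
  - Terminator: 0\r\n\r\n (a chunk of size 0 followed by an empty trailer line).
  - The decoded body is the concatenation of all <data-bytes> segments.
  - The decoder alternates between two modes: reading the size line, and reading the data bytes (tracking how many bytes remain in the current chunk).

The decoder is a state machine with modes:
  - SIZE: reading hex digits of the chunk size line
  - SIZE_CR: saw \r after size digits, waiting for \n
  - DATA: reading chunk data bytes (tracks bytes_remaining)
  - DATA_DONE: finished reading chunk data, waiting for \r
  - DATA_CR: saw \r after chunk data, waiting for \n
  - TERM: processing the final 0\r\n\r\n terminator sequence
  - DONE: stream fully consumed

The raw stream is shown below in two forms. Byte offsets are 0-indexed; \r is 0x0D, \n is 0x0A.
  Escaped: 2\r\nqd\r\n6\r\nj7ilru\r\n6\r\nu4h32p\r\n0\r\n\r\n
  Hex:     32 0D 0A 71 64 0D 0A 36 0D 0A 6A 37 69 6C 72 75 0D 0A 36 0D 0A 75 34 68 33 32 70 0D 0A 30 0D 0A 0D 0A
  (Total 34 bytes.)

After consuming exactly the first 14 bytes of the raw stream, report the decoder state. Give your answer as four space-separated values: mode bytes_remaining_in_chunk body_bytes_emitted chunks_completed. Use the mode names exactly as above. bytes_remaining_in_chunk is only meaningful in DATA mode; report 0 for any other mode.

Byte 0 = '2': mode=SIZE remaining=0 emitted=0 chunks_done=0
Byte 1 = 0x0D: mode=SIZE_CR remaining=0 emitted=0 chunks_done=0
Byte 2 = 0x0A: mode=DATA remaining=2 emitted=0 chunks_done=0
Byte 3 = 'q': mode=DATA remaining=1 emitted=1 chunks_done=0
Byte 4 = 'd': mode=DATA_DONE remaining=0 emitted=2 chunks_done=0
Byte 5 = 0x0D: mode=DATA_CR remaining=0 emitted=2 chunks_done=0
Byte 6 = 0x0A: mode=SIZE remaining=0 emitted=2 chunks_done=1
Byte 7 = '6': mode=SIZE remaining=0 emitted=2 chunks_done=1
Byte 8 = 0x0D: mode=SIZE_CR remaining=0 emitted=2 chunks_done=1
Byte 9 = 0x0A: mode=DATA remaining=6 emitted=2 chunks_done=1
Byte 10 = 'j': mode=DATA remaining=5 emitted=3 chunks_done=1
Byte 11 = '7': mode=DATA remaining=4 emitted=4 chunks_done=1
Byte 12 = 'i': mode=DATA remaining=3 emitted=5 chunks_done=1
Byte 13 = 'l': mode=DATA remaining=2 emitted=6 chunks_done=1

Answer: DATA 2 6 1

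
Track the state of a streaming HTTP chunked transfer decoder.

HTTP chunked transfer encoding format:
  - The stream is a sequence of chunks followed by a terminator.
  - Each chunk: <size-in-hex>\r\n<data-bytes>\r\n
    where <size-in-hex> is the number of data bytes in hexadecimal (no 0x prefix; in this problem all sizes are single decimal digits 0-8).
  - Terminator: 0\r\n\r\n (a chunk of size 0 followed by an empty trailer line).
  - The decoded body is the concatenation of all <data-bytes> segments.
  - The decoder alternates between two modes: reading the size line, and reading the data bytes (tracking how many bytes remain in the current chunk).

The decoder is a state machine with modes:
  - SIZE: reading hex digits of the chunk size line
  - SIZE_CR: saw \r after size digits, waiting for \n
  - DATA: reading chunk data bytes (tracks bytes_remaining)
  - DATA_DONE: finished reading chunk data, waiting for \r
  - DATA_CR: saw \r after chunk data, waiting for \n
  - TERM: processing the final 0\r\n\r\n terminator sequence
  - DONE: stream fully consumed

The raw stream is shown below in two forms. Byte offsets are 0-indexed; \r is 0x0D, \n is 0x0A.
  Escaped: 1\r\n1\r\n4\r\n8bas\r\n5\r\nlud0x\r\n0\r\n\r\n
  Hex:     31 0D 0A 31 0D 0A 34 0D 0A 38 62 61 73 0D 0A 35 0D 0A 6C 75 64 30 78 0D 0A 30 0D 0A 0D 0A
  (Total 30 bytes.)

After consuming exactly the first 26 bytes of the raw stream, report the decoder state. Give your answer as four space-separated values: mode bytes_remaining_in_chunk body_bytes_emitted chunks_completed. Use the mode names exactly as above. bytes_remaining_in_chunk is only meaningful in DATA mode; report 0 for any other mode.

Answer: SIZE 0 10 3

Derivation:
Byte 0 = '1': mode=SIZE remaining=0 emitted=0 chunks_done=0
Byte 1 = 0x0D: mode=SIZE_CR remaining=0 emitted=0 chunks_done=0
Byte 2 = 0x0A: mode=DATA remaining=1 emitted=0 chunks_done=0
Byte 3 = '1': mode=DATA_DONE remaining=0 emitted=1 chunks_done=0
Byte 4 = 0x0D: mode=DATA_CR remaining=0 emitted=1 chunks_done=0
Byte 5 = 0x0A: mode=SIZE remaining=0 emitted=1 chunks_done=1
Byte 6 = '4': mode=SIZE remaining=0 emitted=1 chunks_done=1
Byte 7 = 0x0D: mode=SIZE_CR remaining=0 emitted=1 chunks_done=1
Byte 8 = 0x0A: mode=DATA remaining=4 emitted=1 chunks_done=1
Byte 9 = '8': mode=DATA remaining=3 emitted=2 chunks_done=1
Byte 10 = 'b': mode=DATA remaining=2 emitted=3 chunks_done=1
Byte 11 = 'a': mode=DATA remaining=1 emitted=4 chunks_done=1
Byte 12 = 's': mode=DATA_DONE remaining=0 emitted=5 chunks_done=1
Byte 13 = 0x0D: mode=DATA_CR remaining=0 emitted=5 chunks_done=1
Byte 14 = 0x0A: mode=SIZE remaining=0 emitted=5 chunks_done=2
Byte 15 = '5': mode=SIZE remaining=0 emitted=5 chunks_done=2
Byte 16 = 0x0D: mode=SIZE_CR remaining=0 emitted=5 chunks_done=2
Byte 17 = 0x0A: mode=DATA remaining=5 emitted=5 chunks_done=2
Byte 18 = 'l': mode=DATA remaining=4 emitted=6 chunks_done=2
Byte 19 = 'u': mode=DATA remaining=3 emitted=7 chunks_done=2
Byte 20 = 'd': mode=DATA remaining=2 emitted=8 chunks_done=2
Byte 21 = '0': mode=DATA remaining=1 emitted=9 chunks_done=2
Byte 22 = 'x': mode=DATA_DONE remaining=0 emitted=10 chunks_done=2
Byte 23 = 0x0D: mode=DATA_CR remaining=0 emitted=10 chunks_done=2
Byte 24 = 0x0A: mode=SIZE remaining=0 emitted=10 chunks_done=3
Byte 25 = '0': mode=SIZE remaining=0 emitted=10 chunks_done=3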